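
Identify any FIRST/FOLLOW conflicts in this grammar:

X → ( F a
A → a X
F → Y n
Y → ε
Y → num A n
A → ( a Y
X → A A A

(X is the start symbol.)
No FIRST/FOLLOW conflicts.

Nullable non-terminals: Y.

Y: nullable alternative(s) Y → ε; FOLLOW(Y) = { $, '(', 'a', 'n' }
  Y → ε: FIRST \ {ε} = { } — this is the only nullable alternative, skip
  Y → num A n: FIRST \ {ε} = { 'num' } — disjoint from FOLLOW(Y)

A, F, X have no nullable alternative, so no FIRST/FOLLOW check is needed there.

No FIRST/FOLLOW conflicts found.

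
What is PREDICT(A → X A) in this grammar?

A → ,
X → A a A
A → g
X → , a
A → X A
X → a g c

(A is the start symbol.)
PREDICT(A → X A) = (FIRST(RHS) \ {ε}) ∪ (FOLLOW(A) if ε ∈ FIRST(RHS), i.e. RHS ⇒* ε)
FIRST(X) = { ',', 'a', 'g' }
FIRST(X A) = { ',', 'a', 'g' }
ε ∉ FIRST(X A), so FOLLOW(A) is not added.
PREDICT(A → X A) = { ',', 'a', 'g' }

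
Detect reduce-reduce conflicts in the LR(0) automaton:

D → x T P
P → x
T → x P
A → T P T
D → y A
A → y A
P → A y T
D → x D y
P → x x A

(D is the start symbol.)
A reduce-reduce conflict occurs when an LR(0) state has two complete items [A → α .] and [B → β .] — both call for a reduction, and with no lookahead the parser cannot choose between them.

Augment with D' → D and build the canonical LR(0) collection (I0 = CLOSURE({[D' → . D]}), then GOTO on every symbol after a dot until no new states appear). It has 29 states:
  I0: { [D → . x D y], [D → . x T P], [D → . y A], [D' → . D] }  — shift
  I1: { [D' → D .] }  — accept
  I2: { [D → . x D y], [D → . x T P], [D → . y A], [D → x . D y], [D → x . T P], [T → . x P] }  — shift
  I3: { [A → . T P T], [A → . y A], [D → y . A], [T → . x P] }  — shift
  I4: { [D → y A .] }  — reduce
  I5: { [A → . T P T], [A → . y A], [A → T . P T], [P → . A y T], [P → . x x A], [P → . x], [T → . x P] }  — shift
  I6: { [A → . T P T], [A → . y A], [P → . A y T], [P → . x x A], [P → . x], [T → . x P], [T → x . P] }  — shift
  I7: { [A → . T P T], [A → . y A], [A → y . A], [T → . x P] }  — shift
  I8: { [A → y A .] }  — reduce
  I9: { [P → A . y T] }  — shift
  I10: { [T → x P .] }  — reduce
  I11: { [A → . T P T], [A → . y A], [P → . A y T], [P → . x x A], [P → . x], [P → x . x A], [P → x .], [T → . x P], [T → x . P] }  — shift, reduce
  I12: { [A → . T P T], [A → . y A], [P → . A y T], [P → . x x A], [P → . x], [P → x . x A], [P → x .], [P → x x . A], [T → . x P], [T → x . P] }  — shift, reduce
  I13: { [P → A . y T], [P → x x A .] }  — shift, reduce
  I14: { [P → A y . T], [T → . x P] }  — shift
  I15: { [P → A y T .] }  — reduce
  I16: { [A → T P . T], [T → . x P] }  — shift
  I17: { [A → T P T .] }  — reduce
  I18: { [D → x D . y] }  — shift
  I19: { [A → . T P T], [A → . y A], [D → x T . P], [P → . A y T], [P → . x x A], [P → . x], [T → . x P] }  — shift
  I20: { [A → . T P T], [A → . y A], [D → . x D y], [D → . x T P], [D → . y A], [D → x . D y], [D → x . T P], [P → . A y T], [P → . x x A], [P → . x], [T → . x P], [T → x . P] }  — shift
  I21: { [A → . T P T], [A → . y A], [A → T . P T], [D → x T . P], [P → . A y T], [P → . x x A], [P → . x], [T → . x P] }  — shift
  I22: { [A → . T P T], [A → . y A], [D → . x D y], [D → . x T P], [D → . y A], [D → x . D y], [D → x . T P], [P → . A y T], [P → . x x A], [P → . x], [P → x . x A], [P → x .], [T → . x P], [T → x . P] }  — shift, reduce
  I23: { [A → . T P T], [A → . y A], [A → y . A], [D → y . A], [T → . x P] }  — shift
  I24: { [A → y A .], [D → y A .] }  — 2 reduces
  I25: { [A → . T P T], [A → . y A], [D → . x D y], [D → . x T P], [D → . y A], [D → x . D y], [D → x . T P], [P → . A y T], [P → . x x A], [P → . x], [P → x . x A], [P → x .], [P → x x . A], [T → . x P], [T → x . P] }  — shift, reduce
  I26: { [A → T P . T], [D → x T P .], [T → . x P] }  — shift, reduce
  I27: { [D → x T P .] }  — reduce
  I28: { [D → x D y .] }  — reduce

I24 contains complete items [A → y A .], [D → y A .] — reduce-reduce conflict.

Answer: Yes — I24: [A → y A .] vs [D → y A .]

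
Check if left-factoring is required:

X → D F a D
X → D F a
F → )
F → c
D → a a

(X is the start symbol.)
Left-factoring is needed when two productions for the same non-terminal
share a common prefix on the right-hand side.

Productions for X:
  X → D F a D
  X → D F a
Productions for F:
  F → )
  F → c

Found common prefix 'D F a' in productions for X

Answer: Yes, X has productions with common prefix 'D F a'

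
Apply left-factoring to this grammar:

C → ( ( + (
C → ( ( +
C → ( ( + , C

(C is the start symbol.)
Left-factoring transforms A → αβ₁ | αβ₂ into A → αA' and A' → β₁ | β₂
(α is the longest common prefix among the alternatives). Repeat until
no nonterminal has two alternatives with a common prefix.

Round 1: C has alternatives sharing prefix '( ( +'. Introduce C': C → ( ( + C'
  Add: C' → (
  Add: C' → ε
  Add: C' → , C

No remaining common prefixes — done.

Resulting grammar:
C → ( ( + C'
C' → (
C' → ε
C' → , C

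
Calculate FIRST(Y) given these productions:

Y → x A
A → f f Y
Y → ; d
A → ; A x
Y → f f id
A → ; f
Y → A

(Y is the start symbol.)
To compute FIRST(Y), examine every production with Y on the left-hand side, reading each right-hand side left to right until a non-nullable symbol is reached.

FIRST sets of the other non-terminals involved (by the same procedure, iterated to a fixed point):
  FIRST(A) = { ';', 'f' }

From Y → x A:
  - x is a terminal: add 'x' and stop
From Y → ; d:
  - ';' is a terminal: add ';' and stop
From Y → f f id:
  - f is a terminal: add 'f' and stop
From Y → A:
  - A is a non-terminal: add FIRST(A) \ {ε} = { ';', 'f' }
    A is not nullable, so stop

Collecting: FIRST(Y) = { ';', 'f', 'x' }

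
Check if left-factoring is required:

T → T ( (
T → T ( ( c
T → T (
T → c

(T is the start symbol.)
Left-factoring is needed when two productions for the same non-terminal
share a common prefix on the right-hand side.

Productions for T:
  T → T ( (
  T → T ( ( c
  T → T (
  T → c

Found common prefix 'T (' in productions for T

Answer: Yes, T has productions with common prefix 'T ('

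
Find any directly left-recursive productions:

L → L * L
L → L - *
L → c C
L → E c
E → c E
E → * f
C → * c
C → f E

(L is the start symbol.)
Direct left recursion occurs when N → N α for some non-terminal N (the right-hand side begins with the left-hand side itself).

L → L * L: LEFT RECURSIVE (starts with L)
L → L - *: LEFT RECURSIVE (starts with L)
L → c C: starts with c
L → E c: starts with E
E → c E: starts with c
E → * f: starts with '*'
C → * c: starts with '*'
C → f E: starts with f

The grammar has direct left recursion on: L.

Answer: Yes, L is left-recursive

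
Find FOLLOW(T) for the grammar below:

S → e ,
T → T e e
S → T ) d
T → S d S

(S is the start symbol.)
{ ')', 'e' }

To compute FOLLOW(T), find every occurrence of T on a right-hand side N → α T β: add FIRST(β) \ {ε}, and if β is empty or nullable also add FOLLOW(N). Iterate to a fixed point.

In T → T e e: T is followed by e e, add FIRST(e e) \ {ε} = { 'e' }
In S → T ) d: T is followed by ')' d, add FIRST(')' d) \ {ε} = { ')' }

Taking the union: FOLLOW(T) = { ')', 'e' }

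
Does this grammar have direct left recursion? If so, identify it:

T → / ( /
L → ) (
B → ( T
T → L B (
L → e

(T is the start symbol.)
Direct left recursion occurs when N → N α for some non-terminal N (the right-hand side begins with the left-hand side itself).

T → / ( /: starts with '/'
L → ) (: starts with ')'
B → ( T: starts with '('
T → L B (: starts with L
L → e: starts with e

No direct left recursion found.

Answer: No direct left recursion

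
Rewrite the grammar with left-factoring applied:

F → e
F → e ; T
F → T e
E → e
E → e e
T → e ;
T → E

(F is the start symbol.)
Left-factoring transforms A → αβ₁ | αβ₂ into A → αA' and A' → β₁ | β₂
(α is the longest common prefix among the alternatives). Repeat until
no nonterminal has two alternatives with a common prefix.

Round 1: F has alternatives sharing prefix 'e'. Introduce F': F → e F'
  Add: F' → ε
  Add: F' → ; T

Round 2: E has alternatives sharing prefix 'e'. Introduce E': E → e E'
  Add: E' → ε
  Add: E' → e

No remaining common prefixes — done.

Resulting grammar:
F → e F'
F' → ε
F' → ; T
F → T e
E → e E'
E' → ε
E' → e
T → e ;
T → E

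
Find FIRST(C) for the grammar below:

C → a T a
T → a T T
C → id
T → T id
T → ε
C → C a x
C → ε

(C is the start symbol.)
To compute FIRST(C), examine every production with C on the left-hand side, reading each right-hand side left to right until a non-nullable symbol is reached.

From C → a T a:
  - a is a terminal: add 'a' and stop
From C → id:
  - id is a terminal: add 'id' and stop
From C → C a x:
  - C is the symbol being defined: contributes nothing new
    C is nullable, so continue to the next symbol
  - a is a terminal: add 'a' and stop
From C → ε:
  - ε-production, so ε ∈ FIRST(C)

Collecting: FIRST(C) = { 'a', 'id', ε }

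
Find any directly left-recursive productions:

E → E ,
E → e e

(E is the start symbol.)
Direct left recursion occurs when N → N α for some non-terminal N (the right-hand side begins with the left-hand side itself).

E → E ,: LEFT RECURSIVE (starts with E)
E → e e: starts with e

The grammar has direct left recursion on: E.

Answer: Yes, E is left-recursive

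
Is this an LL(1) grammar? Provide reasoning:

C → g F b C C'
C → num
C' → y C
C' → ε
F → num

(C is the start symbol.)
A grammar is LL(1) if for each non-terminal N with multiple productions, the predict sets of those productions are pairwise disjoint, where PREDICT(N → α) = (FIRST(α) \ {ε}) ∪ (FOLLOW(N) if α ⇒* ε).

Relevant sets:
  FOLLOW(C') = { $, 'y' }

For C:
  PREDICT(C → g F b C C') = { 'g' }
  PREDICT(C → num) = { 'num' }
For C':
  PREDICT(C' → y C) = { 'y' }
  PREDICT(C' → ε) = { $, 'y' }
F has a single production, so nothing to check there.

Conflict found: Predict set conflict for C': { 'y' }
The grammar is NOT LL(1).

Answer: No. Predict set conflict for C': { 'y' }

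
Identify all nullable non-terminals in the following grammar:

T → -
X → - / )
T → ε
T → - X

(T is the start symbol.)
A non-terminal is nullable if it can derive ε (the empty string): either it has an ε-production, or it has a production whose right-hand side consists entirely of nullable non-terminals.

ε-productions: T → ε
So T is immediately nullable.
No further non-terminal can be added: every production for the remaining non-terminals contains a terminal or a non-nullable non-terminal.
Nullable = { 'T' }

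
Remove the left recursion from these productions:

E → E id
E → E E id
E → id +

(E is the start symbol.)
E is directly left-recursive. The standard transformation for
  A → A α₁ | ... | A α_m | β₁ | ... | β_n
is
  A  → β₁ A' | ... | β_n A'
  A' → α₁ A' | ... | α_m A' | ε

E → id + becomes E → id + E'
E → E id becomes E' → id E'
E → E E id becomes E' → E id E'
Add E' → ε

Resulting grammar:
E → id + E'
E' → id E'
E' → E id E'
E' → ε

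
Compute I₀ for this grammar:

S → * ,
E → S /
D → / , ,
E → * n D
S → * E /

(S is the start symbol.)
{ [S → . * ,], [S → . * E /], [S' → . S] }

First, augment the grammar with S' → S
I₀ = CLOSURE({ [S' → . S] }):
  [S' → . S] has the dot before S: add [S → . * ,], [S → . * E /]
No further items can be added.

I₀ = { [S → . * ,], [S → . * E /], [S' → . S] }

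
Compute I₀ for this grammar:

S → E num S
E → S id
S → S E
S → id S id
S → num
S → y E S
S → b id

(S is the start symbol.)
{ [E → . S id], [S → . E num S], [S → . S E], [S → . b id], [S → . id S id], [S → . num], [S → . y E S], [S' → . S] }

First, augment the grammar with S' → S
I₀ = CLOSURE({ [S' → . S] }):
  [S' → . S] has the dot before S: add [S → . E num S], [S → . S E], [S → . id S id], [S → . num], [S → . y E S], [S → . b id]
  [S → . E num S] has the dot before E: add [E → . S id]
No further items can be added.

I₀ = { [E → . S id], [S → . E num S], [S → . S E], [S → . b id], [S → . id S id], [S → . num], [S → . y E S], [S' → . S] }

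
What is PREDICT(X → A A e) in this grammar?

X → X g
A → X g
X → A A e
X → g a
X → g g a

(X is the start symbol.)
{ 'g' }

PREDICT(X → A A e) = (FIRST(RHS) \ {ε}) ∪ (FOLLOW(X) if ε ∈ FIRST(RHS), i.e. RHS ⇒* ε)
FIRST(A) = { 'g' }
FIRST(A A e) = { 'g' }
ε ∉ FIRST(A A e), so FOLLOW(X) is not added.
PREDICT(X → A A e) = { 'g' }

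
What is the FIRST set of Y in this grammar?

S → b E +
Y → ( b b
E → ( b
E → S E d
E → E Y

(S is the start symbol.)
{ '(' }

From Y → ( b b:
  - '(' is a terminal: add '(' and stop

Collecting: FIRST(Y) = { '(' }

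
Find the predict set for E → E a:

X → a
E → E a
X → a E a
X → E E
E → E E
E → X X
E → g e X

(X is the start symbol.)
{ 'a', 'g' }

PREDICT(E → E a) = (FIRST(RHS) \ {ε}) ∪ (FOLLOW(E) if ε ∈ FIRST(RHS), i.e. RHS ⇒* ε)
FIRST(E) = { 'a', 'g' }
FIRST(E a) = { 'a', 'g' }
ε ∉ FIRST(E a), so FOLLOW(E) is not added.
PREDICT(E → E a) = { 'a', 'g' }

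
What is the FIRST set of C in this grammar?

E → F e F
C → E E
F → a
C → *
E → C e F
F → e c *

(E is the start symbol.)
To compute FIRST(C), examine every production with C on the left-hand side, reading each right-hand side left to right until a non-nullable symbol is reached.

FIRST sets of the other non-terminals involved (by the same procedure, iterated to a fixed point):
  FIRST(E) = { '*', 'a', 'e' }

From C → E E:
  - E is a non-terminal: add FIRST(E) \ {ε} = { '*', 'a', 'e' }
    E is not nullable, so stop
From C → *:
  - '*' is a terminal: add '*' and stop

Collecting: FIRST(C) = { '*', 'a', 'e' }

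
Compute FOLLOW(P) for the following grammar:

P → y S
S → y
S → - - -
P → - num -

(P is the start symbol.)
{ $ }

To compute FOLLOW(P), find every occurrence of P on a right-hand side N → α P β: add FIRST(β) \ {ε}, and if β is empty or nullable also add FOLLOW(N). Iterate to a fixed point.

P is the start symbol, so $ ∈ FOLLOW(P).
P does not occur on any right-hand side.

Taking the union: FOLLOW(P) = { $ }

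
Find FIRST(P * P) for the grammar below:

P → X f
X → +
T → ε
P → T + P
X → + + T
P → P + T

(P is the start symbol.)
FIRST sets of the non-terminals involved (from the grammar, by fixed-point iteration):
  FIRST(P) = { '+' }

To compute FIRST(P * P), process the symbols left to right:
Symbol P is a non-terminal. Add FIRST(P) \ {ε} = { '+' }
P is not nullable (ε ∉ FIRST(P)), so stop here.
FIRST(P * P) = { '+' }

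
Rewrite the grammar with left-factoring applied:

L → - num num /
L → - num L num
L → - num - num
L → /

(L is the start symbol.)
Left-factoring transforms A → αβ₁ | αβ₂ into A → αA' and A' → β₁ | β₂
(α is the longest common prefix among the alternatives). Repeat until
no nonterminal has two alternatives with a common prefix.

Round 1: L has alternatives sharing prefix '- num'. Introduce L': L → - num L'
  Add: L' → num /
  Add: L' → L num
  Add: L' → - num

No remaining common prefixes — done.

Resulting grammar:
L → - num L'
L' → num /
L' → L num
L' → - num
L → /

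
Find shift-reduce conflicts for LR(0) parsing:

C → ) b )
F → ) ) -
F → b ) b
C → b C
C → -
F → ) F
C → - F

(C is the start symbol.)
Yes — I2: [C → - .] vs [F → . ) ) -]

Augment with C' → C and build the canonical LR(0) collection (I0 = CLOSURE({[C' → . C]}), then GOTO on every symbol after a dot until no new states appear). It has 16 states:
  I0: { [C → . ) b )], [C → . - F], [C → . -], [C → . b C], [C' → . C] }  — shift
  I1: { [C → ) . b )] }  — shift
  I2: { [C → - . F], [C → - .], [F → . ) ) -], [F → . ) F], [F → . b ) b] }  — shift, reduce
  I3: { [C' → C .] }  — accept
  I4: { [C → . ) b )], [C → . - F], [C → . -], [C → . b C], [C → b . C] }  — shift
  I5: { [C → b C .] }  — reduce
  I6: { [F → ) . ) -], [F → ) . F], [F → . ) ) -], [F → . ) F], [F → . b ) b] }  — shift
  I7: { [C → - F .] }  — reduce
  I8: { [F → b . ) b] }  — shift
  I9: { [F → b ) . b] }  — shift
  I10: { [F → b ) b .] }  — reduce
  I11: { [F → ) ) . -], [F → ) . ) -], [F → ) . F], [F → . ) ) -], [F → . ) F], [F → . b ) b] }  — shift
  I12: { [F → ) F .] }  — reduce
  I13: { [F → ) ) - .] }  — reduce
  I14: { [C → ) b . )] }  — shift
  I15: { [C → ) b ) .] }  — reduce

I2 contains reduce item [C → - .] and shift items [F → . ) ) -], [F → . ) F], [F → . b ) b] — shift-reduce conflict.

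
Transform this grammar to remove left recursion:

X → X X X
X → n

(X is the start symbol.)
X → n X'
X' → X X X'
X' → ε

X is directly left-recursive. The standard transformation for
  A → A α₁ | ... | A α_m | β₁ | ... | β_n
is
  A  → β₁ A' | ... | β_n A'
  A' → α₁ A' | ... | α_m A' | ε

X → n becomes X → n X'
X → X X X becomes X' → X X X'
Add X' → ε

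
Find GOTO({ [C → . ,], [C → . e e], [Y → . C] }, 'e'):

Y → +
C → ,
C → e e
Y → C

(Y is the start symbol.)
GOTO(I, 'e') = CLOSURE({ [A → αX.β] : [A → α.Xβ] ∈ I, X = 'e' })

Items with dot before 'e', with the dot advanced:
  [C → . e e] → [C → e . e]
Closure adds nothing (no advanced item has the dot before a non-terminal).

GOTO = { [C → e . e] }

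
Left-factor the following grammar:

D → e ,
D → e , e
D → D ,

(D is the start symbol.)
Left-factoring transforms A → αβ₁ | αβ₂ into A → αA' and A' → β₁ | β₂
(α is the longest common prefix among the alternatives). Repeat until
no nonterminal has two alternatives with a common prefix.

Round 1: D has alternatives sharing prefix 'e ,'. Introduce D': D → e , D'
  Add: D' → ε
  Add: D' → e

No remaining common prefixes — done.

Resulting grammar:
D → e , D'
D' → ε
D' → e
D → D ,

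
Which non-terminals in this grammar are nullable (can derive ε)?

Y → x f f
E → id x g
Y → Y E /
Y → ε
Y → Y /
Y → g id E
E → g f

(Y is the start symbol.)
{ 'Y' }

A non-terminal is nullable if it can derive ε (the empty string): either it has an ε-production, or it has a production whose right-hand side consists entirely of nullable non-terminals.

ε-productions: Y → ε
So Y is immediately nullable.
No further non-terminal can be added: every production for the remaining non-terminals contains a terminal or a non-nullable non-terminal.
Nullable = { 'Y' }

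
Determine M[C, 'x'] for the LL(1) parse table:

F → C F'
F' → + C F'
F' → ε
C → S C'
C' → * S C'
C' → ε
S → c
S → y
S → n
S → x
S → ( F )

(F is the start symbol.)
To find M[C, 'x'], we find productions for C where 'x' is in the predict set (PREDICT(N → α) = (FIRST(α) \ {ε}) ∪ (FOLLOW(N) if α ⇒* ε)).

Relevant sets:
  FIRST(S) = { '(', 'c', 'n', 'x', 'y' }

C → S C': PREDICT = { '(', 'c', 'n', 'x', 'y' }
  'x' is in predict set, so this production goes in M[C, 'x']

M[C, 'x'] = C → S C'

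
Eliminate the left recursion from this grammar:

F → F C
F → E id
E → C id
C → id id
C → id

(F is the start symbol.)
F is directly left-recursive. The standard transformation for
  A → A α₁ | ... | A α_m | β₁ | ... | β_n
is
  A  → β₁ A' | ... | β_n A'
  A' → α₁ A' | ... | α_m A' | ε

F → E id becomes F → E id F'
F → F C becomes F' → C F'
Add F' → ε

Productions for other non-terminals are unchanged:
  E → C id
  C → id id
  C → id

Resulting grammar:
F → E id F'
F' → C F'
F' → ε
E → C id
C → id id
C → id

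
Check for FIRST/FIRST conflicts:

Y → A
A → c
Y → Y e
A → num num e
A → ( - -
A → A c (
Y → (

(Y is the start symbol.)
A FIRST/FIRST conflict occurs when two productions N → α and N → β for the same non-terminal have FIRST(α) ∩ FIRST(β) ≠ ∅ (with ε ∈ FIRST of a nullable right-hand side, so two nullable alternatives also conflict).

FIRST sets of the non-terminals at (or reachable through a nullable prefix from) the front of some alternative:
  FIRST(A) = { '(', 'c', 'num' }
  FIRST(Y) = { '(', 'c', 'num' }

Productions for Y:
  Y → A: FIRST = { '(', 'c', 'num' }
  Y → Y e: FIRST = { '(', 'c', 'num' }
  Y → (: FIRST = { '(' }
Productions for A:
  A → c: FIRST = { 'c' }
  A → num num e: FIRST = { 'num' }
  A → ( - -: FIRST = { '(' }
  A → A c (: FIRST = { '(', 'c', 'num' }

Conflict for Y: Y → A and Y → Y e
  Overlap: { '(', 'c', 'num' }
Conflict for Y: Y → A and Y → (
  Overlap: { '(' }
Conflict for Y: Y → Y e and Y → (
  Overlap: { '(' }
Conflict for A: A → c and A → A c (
  Overlap: { 'c' }
Conflict for A: A → num num e and A → A c (
  Overlap: { 'num' }
Conflict for A: A → ( - - and A → A c (
  Overlap: { '(' }

Answer: Yes. Y → A / Y → Y e on { '(', 'c', 'num' }; Y → A / Y → '(' on { '(' }; Y → Y e / Y → '(' on { '(' }; A → c / A → A c '(' on { 'c' }; A → num num e / A → A c '(' on { 'num' }; A → '(' '-' '-' / A → A c '(' on { '(' }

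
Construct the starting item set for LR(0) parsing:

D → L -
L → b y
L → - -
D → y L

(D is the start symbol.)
{ [D → . L -], [D → . y L], [D' → . D], [L → . - -], [L → . b y] }

First, augment the grammar with D' → D
I₀ = CLOSURE({ [D' → . D] }):
  [D' → . D] has the dot before D: add [D → . L -], [D → . y L]
  [D → . L -] has the dot before L: add [L → . b y], [L → . - -]
No further items can be added.

I₀ = { [D → . L -], [D → . y L], [D' → . D], [L → . - -], [L → . b y] }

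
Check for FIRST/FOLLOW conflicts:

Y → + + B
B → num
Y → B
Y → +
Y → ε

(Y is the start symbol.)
No FIRST/FOLLOW conflicts.

Nullable non-terminals: Y.
FIRST sets used below: FIRST(B) = { 'num' }

Y: nullable alternative(s) Y → ε; FOLLOW(Y) = { $ }
  Y → + + B: FIRST \ {ε} = { '+' } — disjoint from FOLLOW(Y)
  Y → B: FIRST \ {ε} = { 'num' } — disjoint from FOLLOW(Y)
  Y → +: FIRST \ {ε} = { '+' } — disjoint from FOLLOW(Y)
  Y → ε: FIRST \ {ε} = { } — this is the only nullable alternative, skip

B has no nullable alternative, so no FIRST/FOLLOW check is needed there.

No FIRST/FOLLOW conflicts found.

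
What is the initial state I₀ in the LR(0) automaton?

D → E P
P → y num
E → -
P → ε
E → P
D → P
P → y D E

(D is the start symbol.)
First, augment the grammar with D' → D
I₀ = CLOSURE({ [D' → . D] }):
  [D' → . D] has the dot before D: add [D → . E P], [D → . P]
  [D → . E P] has the dot before E: add [E → . -], [E → . P]
  [D → . P] has the dot before P: add [P → . y num], [P → .], [P → . y D E]
No further items can be added.

I₀ = { [D → . E P], [D → . P], [D' → . D], [E → . -], [E → . P], [P → . y D E], [P → . y num], [P → .] }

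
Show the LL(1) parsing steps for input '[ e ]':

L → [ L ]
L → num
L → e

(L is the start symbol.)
LL(1) parsing maintains a stack (initially the start symbol over $) and the input. At each step: if the stack top is a terminal, match it against the current input token; if it is a non-terminal N, replace it with the RHS of M[N, lookahead] (the unique production whose predict set contains the lookahead).

Stack is shown with the top on the left.

Stack    Input    Action
------------------------
L $      [ e ] $  output L → [ L ]
[ L ] $  [ e ] $  match '['
L ] $    e ] $    output L → e
e ] $    e ] $    match 'e'
] $      ] $      match ']'
$        $        accept

The string is accepted.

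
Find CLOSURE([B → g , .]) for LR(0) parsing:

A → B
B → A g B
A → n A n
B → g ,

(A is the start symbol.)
{ [B → g , .] }

To compute CLOSURE, for each item [A → α.Bβ] where B is a non-terminal, add [B → .γ] for all productions B → γ; repeat for the newly added items until nothing changes.

Start with: [B → g , .]
The dot is at the end, so nothing is added.

CLOSURE = { [B → g , .] }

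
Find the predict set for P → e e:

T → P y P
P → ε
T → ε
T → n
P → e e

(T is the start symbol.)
{ 'e' }

PREDICT(P → e e) = (FIRST(RHS) \ {ε}) ∪ (FOLLOW(P) if ε ∈ FIRST(RHS), i.e. RHS ⇒* ε)
FIRST(e e) = { 'e' }
ε ∉ FIRST(e e), so FOLLOW(P) is not added.
PREDICT(P → e e) = { 'e' }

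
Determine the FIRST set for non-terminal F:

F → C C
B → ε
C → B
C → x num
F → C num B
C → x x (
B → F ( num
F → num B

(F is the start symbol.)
To compute FIRST(F), examine every production with F on the left-hand side, reading each right-hand side left to right until a non-nullable symbol is reached.

FIRST sets of the other non-terminals involved (by the same procedure, iterated to a fixed point):
  FIRST(C) = { '(', 'num', 'x', ε }

From F → C C:
  - C is a non-terminal: add FIRST(C) \ {ε} = { '(', 'num', 'x' }
    C is nullable, so continue to the next symbol
  - C is a non-terminal: add FIRST(C) \ {ε} = { '(', 'num', 'x' }
    C is nullable and nothing follows, so the whole right-hand side can vanish: ε ∈ FIRST(F)
From F → C num B:
  - C is a non-terminal: add FIRST(C) \ {ε} = { '(', 'num', 'x' }
    C is nullable, so continue to the next symbol
  - num is a terminal: add 'num' and stop
From F → num B:
  - num is a terminal: add 'num' and stop

Collecting: FIRST(F) = { '(', 'num', 'x', ε }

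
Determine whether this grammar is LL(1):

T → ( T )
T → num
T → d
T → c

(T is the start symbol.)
A grammar is LL(1) if for each non-terminal N with multiple productions, the predict sets of those productions are pairwise disjoint, where PREDICT(N → α) = (FIRST(α) \ {ε}) ∪ (FOLLOW(N) if α ⇒* ε).

For T:
  PREDICT(T → '(' T ')') = { '(' }
  PREDICT(T → num) = { 'num' }
  PREDICT(T → d) = { 'd' }
  PREDICT(T → c) = { 'c' }

All predict sets are disjoint. The grammar IS LL(1).

Answer: Yes, the grammar is LL(1).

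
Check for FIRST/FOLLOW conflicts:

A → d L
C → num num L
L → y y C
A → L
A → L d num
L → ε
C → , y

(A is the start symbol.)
No FIRST/FOLLOW conflicts.

A FIRST/FOLLOW conflict occurs when a non-terminal N has a nullable alternative N → β (β ⇒* ε) and another alternative N → α with FIRST(α) ∩ FOLLOW(N) ≠ ∅: on such a lookahead the parser cannot decide between expanding α and letting N vanish via β.

Nullable non-terminals: A, L.
FIRST sets used below: FIRST(L) = { 'y', ε }

A: nullable alternative(s) A → L; FOLLOW(A) = { $ }
  A → d L: FIRST \ {ε} = { 'd' } — disjoint from FOLLOW(A)
  A → L: FIRST \ {ε} = { 'y' } — this is the only nullable alternative, skip
  A → L d num: FIRST \ {ε} = { 'd', 'y' } — disjoint from FOLLOW(A)

L: nullable alternative(s) L → ε; FOLLOW(L) = { $, 'd' }
  L → y y C: FIRST \ {ε} = { 'y' } — disjoint from FOLLOW(L)
  L → ε: FIRST \ {ε} = { } — this is the only nullable alternative, skip

C has no nullable alternative, so no FIRST/FOLLOW check is needed there.

No FIRST/FOLLOW conflicts found.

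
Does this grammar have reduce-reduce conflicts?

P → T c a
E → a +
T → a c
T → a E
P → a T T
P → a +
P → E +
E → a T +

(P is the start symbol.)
A reduce-reduce conflict occurs when an LR(0) state has two complete items [A → α .] and [B → β .] — both call for a reduction, and with no lookahead the parser cannot choose between them.

Augment with P' → P and build the canonical LR(0) collection (I0 = CLOSURE({[P' → . P]}), then GOTO on every symbol after a dot until no new states appear). It has 19 states:
  I0: { [E → . a +], [E → . a T +], [P → . E +], [P → . T c a], [P → . a +], [P → . a T T], [P' → . P], [T → . a E], [T → . a c] }  — shift
  I1: { [P → E . +] }  — shift
  I2: { [P' → P .] }  — accept
  I3: { [P → T . c a] }  — shift
  I4: { [E → . a +], [E → . a T +], [E → a . +], [E → a . T +], [P → a . +], [P → a . T T], [T → . a E], [T → . a c], [T → a . E], [T → a . c] }  — shift
  I5: { [E → a + .], [P → a + .] }  — 2 reduces
  I6: { [T → a E .] }  — reduce
  I7: { [E → a T . +], [P → a T . T], [T → . a E], [T → . a c] }  — shift
  I8: { [E → . a +], [E → . a T +], [E → a . +], [E → a . T +], [T → . a E], [T → . a c], [T → a . E], [T → a . c] }  — shift
  I9: { [T → a c .] }  — reduce
  I10: { [E → a + .] }  — reduce
  I11: { [E → a T . +] }  — shift
  I12: { [E → a T + .] }  — reduce
  I13: { [P → a T T .] }  — reduce
  I14: { [E → . a +], [E → . a T +], [T → a . E], [T → a . c] }  — shift
  I15: { [E → a . +], [E → a . T +], [T → . a E], [T → . a c] }  — shift
  I16: { [P → T c . a] }  — shift
  I17: { [P → T c a .] }  — reduce
  I18: { [P → E + .] }  — reduce

I5 contains complete items [E → a + .], [P → a + .] — reduce-reduce conflict.

Answer: Yes — I5: [E → a + .] vs [P → a + .]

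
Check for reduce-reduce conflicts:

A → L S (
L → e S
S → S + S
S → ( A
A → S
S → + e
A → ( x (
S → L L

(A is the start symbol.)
No reduce-reduce conflicts

Augment with A' → A and build the canonical LR(0) collection (I0 = CLOSURE({[A' → . A]}), then GOTO on every symbol after a dot until no new states appear). It has 20 states:
  I0: { [A → . ( x (], [A → . L S (], [A → . S], [A' → . A], [L → . e S], [S → . ( A], [S → . + e], [S → . L L], [S → . S + S] }  — shift
  I1: { [A → ( . x (], [A → . ( x (], [A → . L S (], [A → . S], [L → . e S], [S → ( . A], [S → . ( A], [S → . + e], [S → . L L], [S → . S + S] }  — shift
  I2: { [S → + . e] }  — shift
  I3: { [A' → A .] }  — accept
  I4: { [A → L . S (], [L → . e S], [S → . ( A], [S → . + e], [S → . L L], [S → . S + S], [S → L . L] }  — shift
  I5: { [A → S .], [S → S . + S] }  — shift, reduce
  I6: { [L → . e S], [L → e . S], [S → . ( A], [S → . + e], [S → . L L], [S → . S + S] }  — shift
  I7: { [A → . ( x (], [A → . L S (], [A → . S], [L → . e S], [S → ( . A], [S → . ( A], [S → . + e], [S → . L L], [S → . S + S] }  — shift
  I8: { [L → . e S], [S → L . L] }  — shift
  I9: { [L → e S .], [S → S . + S] }  — shift, reduce
  I10: { [L → . e S], [S → . ( A], [S → . + e], [S → . L L], [S → . S + S], [S → S + . S] }  — shift
  I11: { [S → S + S .], [S → S . + S] }  — shift, reduce
  I12: { [S → L L .] }  — reduce
  I13: { [S → ( A .] }  — reduce
  I14: { [L → . e S], [S → L . L], [S → L L .] }  — shift, reduce
  I15: { [A → L S . (], [S → S . + S] }  — shift
  I16: { [A → L S ( .] }  — reduce
  I17: { [S → + e .] }  — reduce
  I18: { [A → ( x . (] }  — shift
  I19: { [A → ( x ( .] }  — reduce

No state contains more than one complete item.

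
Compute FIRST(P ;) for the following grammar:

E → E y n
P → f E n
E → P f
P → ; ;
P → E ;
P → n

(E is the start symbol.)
FIRST sets of the non-terminals involved (from the grammar, by fixed-point iteration):
  FIRST(P) = { ';', 'f', 'n' }

To compute FIRST(P ;), process the symbols left to right:
Symbol P is a non-terminal. Add FIRST(P) \ {ε} = { ';', 'f', 'n' }
P is not nullable (ε ∉ FIRST(P)), so stop here.
FIRST(P ;) = { ';', 'f', 'n' }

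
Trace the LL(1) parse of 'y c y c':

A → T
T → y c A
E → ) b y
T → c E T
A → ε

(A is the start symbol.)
LL(1) parsing maintains a stack (initially the start symbol over $) and the input. At each step: if the stack top is a terminal, match it against the current input token; if it is a non-terminal N, replace it with the RHS of M[N, lookahead] (the unique production whose predict set contains the lookahead).

Stack is shown with the top on the left.

Stack    Input      Action
--------------------------
A $      y c y c $  output A → T
T $      y c y c $  output T → y c A
y c A $  y c y c $  match 'y'
c A $    c y c $    match 'c'
A $      y c $      output A → T
T $      y c $      output T → y c A
y c A $  y c $      match 'y'
c A $    c $        match 'c'
A $      $          output A → ε
$        $          accept

The string is accepted.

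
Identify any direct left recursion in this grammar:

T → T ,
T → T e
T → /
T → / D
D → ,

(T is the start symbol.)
Yes, T is left-recursive

T → T ,: LEFT RECURSIVE (starts with T)
T → T e: LEFT RECURSIVE (starts with T)
T → /: starts with '/'
T → / D: starts with '/'
D → ,: starts with ','

The grammar has direct left recursion on: T.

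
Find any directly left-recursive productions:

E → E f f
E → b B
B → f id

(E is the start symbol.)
E → E f f: LEFT RECURSIVE (starts with E)
E → b B: starts with b
B → f id: starts with f

The grammar has direct left recursion on: E.

Answer: Yes, E is left-recursive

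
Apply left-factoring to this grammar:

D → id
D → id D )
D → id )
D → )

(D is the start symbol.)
D → id D'
D' → ε
D' → D )
D' → )
D → )

Left-factoring transforms A → αβ₁ | αβ₂ into A → αA' and A' → β₁ | β₂
(α is the longest common prefix among the alternatives). Repeat until
no nonterminal has two alternatives with a common prefix.

Round 1: D has alternatives sharing prefix 'id'. Introduce D': D → id D'
  Add: D' → ε
  Add: D' → D )
  Add: D' → )

No remaining common prefixes — done.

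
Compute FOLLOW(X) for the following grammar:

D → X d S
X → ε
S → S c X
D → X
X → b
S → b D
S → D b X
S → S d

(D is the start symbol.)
{ $, 'b', 'c', 'd' }

To compute FOLLOW(X), find every occurrence of X on a right-hand side N → α X β: add FIRST(β) \ {ε}, and if β is empty or nullable also add FOLLOW(N). Iterate to a fixed point.

In D → X d S: X is followed by d S, add FIRST(d S) \ {ε} = { 'd' }
In S → S c X: X is at the end, add FOLLOW(S)
In D → X: X is at the end, add FOLLOW(D)
In S → D b X: X is at the end, add FOLLOW(S)

The FOLLOW sets referred to above (computed the same way, to a fixed point):
  FOLLOW(S) = { $, 'b', 'c', 'd' }
  FOLLOW(D) = { $, 'b', 'c', 'd' }

Taking the union: FOLLOW(X) = { $, 'b', 'c', 'd' }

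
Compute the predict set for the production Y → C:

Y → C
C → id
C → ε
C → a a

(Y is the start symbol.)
{ $, 'a', 'id' }

PREDICT(Y → C) = (FIRST(RHS) \ {ε}) ∪ (FOLLOW(Y) if ε ∈ FIRST(RHS), i.e. RHS ⇒* ε)
FIRST(C) = { 'a', 'id', ε }
FIRST(C) = { 'a', 'id', ε }
ε ∈ FIRST(C) (the right-hand side is nullable), so add FOLLOW(Y) = { $ }
PREDICT(Y → C) = { $, 'a', 'id' }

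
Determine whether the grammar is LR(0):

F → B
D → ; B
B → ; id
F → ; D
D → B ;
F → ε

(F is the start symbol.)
A grammar is LR(0) if no state in the canonical LR(0) collection has:
  - both a shift item (dot before a terminal) and a complete item (shift-reduce conflict), or
  - two or more complete items (reduce-reduce conflict; the accept item [F' → F .] counts as a complete item here).

Augment with F' → F and build the canonical LR(0) collection (I0 = CLOSURE({[F' → . F]}), then GOTO on every symbol after a dot until no new states appear). It has 11 states:
  I0: { [B → . ; id], [F → . ; D], [F → . B], [F → .], [F' → . F] }  — shift, reduce
  I1: { [B → . ; id], [B → ; . id], [D → . ; B], [D → . B ;], [F → ; . D] }  — shift
  I2: { [F → B .] }  — reduce
  I3: { [F' → F .] }  — accept
  I4: { [B → . ; id], [B → ; . id], [D → ; . B] }  — shift
  I5: { [D → B . ;] }  — shift
  I6: { [F → ; D .] }  — reduce
  I7: { [B → ; id .] }  — reduce
  I8: { [D → B ; .] }  — reduce
  I9: { [B → ; . id] }  — shift
  I10: { [D → ; B .] }  — reduce

Conflict in state I0:
  Shift-reduce conflict between [F → .] and [B → . ; id]
So the grammar is NOT LR(0).

Answer: No. Shift-reduce conflict between [F → .] and [B → . ; id]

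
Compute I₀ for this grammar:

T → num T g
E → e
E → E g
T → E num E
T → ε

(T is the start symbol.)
{ [E → . E g], [E → . e], [T → . E num E], [T → . num T g], [T → .], [T' → . T] }

First, augment the grammar with T' → T
I₀ = CLOSURE({ [T' → . T] }):
  [T' → . T] has the dot before T: add [T → . num T g], [T → . E num E], [T → .]
  [T → . E num E] has the dot before E: add [E → . e], [E → . E g]
No further items can be added.

I₀ = { [E → . E g], [E → . e], [T → . E num E], [T → . num T g], [T → .], [T' → . T] }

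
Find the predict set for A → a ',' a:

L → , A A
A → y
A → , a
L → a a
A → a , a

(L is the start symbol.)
{ 'a' }

PREDICT(A → a ',' a) = (FIRST(RHS) \ {ε}) ∪ (FOLLOW(A) if ε ∈ FIRST(RHS), i.e. RHS ⇒* ε)
FIRST(a ',' a) = { 'a' }
ε ∉ FIRST(a ',' a), so FOLLOW(A) is not added.
PREDICT(A → a ',' a) = { 'a' }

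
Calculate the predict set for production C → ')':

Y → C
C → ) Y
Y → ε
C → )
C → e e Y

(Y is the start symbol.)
PREDICT(C → ')') = (FIRST(RHS) \ {ε}) ∪ (FOLLOW(C) if ε ∈ FIRST(RHS), i.e. RHS ⇒* ε)
FIRST(')') = { ')' }
ε ∉ FIRST(')'), so FOLLOW(C) is not added.
PREDICT(C → ')') = { ')' }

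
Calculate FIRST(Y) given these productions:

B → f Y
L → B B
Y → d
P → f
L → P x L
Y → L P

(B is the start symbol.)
To compute FIRST(Y), examine every production with Y on the left-hand side, reading each right-hand side left to right until a non-nullable symbol is reached.

FIRST sets of the other non-terminals involved (by the same procedure, iterated to a fixed point):
  FIRST(L) = { 'f' }

From Y → d:
  - d is a terminal: add 'd' and stop
From Y → L P:
  - L is a non-terminal: add FIRST(L) \ {ε} = { 'f' }
    L is not nullable, so stop

Collecting: FIRST(Y) = { 'd', 'f' }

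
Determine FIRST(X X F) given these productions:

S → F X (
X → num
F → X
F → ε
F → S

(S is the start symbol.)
{ 'num' }

FIRST sets of the non-terminals involved (from the grammar, by fixed-point iteration):
  FIRST(X) = { 'num' }

To compute FIRST(X X F), process the symbols left to right:
Symbol X is a non-terminal. Add FIRST(X) \ {ε} = { 'num' }
X is not nullable (ε ∉ FIRST(X)), so stop here.
FIRST(X X F) = { 'num' }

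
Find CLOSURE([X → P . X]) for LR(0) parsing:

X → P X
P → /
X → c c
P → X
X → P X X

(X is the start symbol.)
To compute CLOSURE, for each item [A → α.Bβ] where B is a non-terminal, add [B → .γ] for all productions B → γ; repeat for the newly added items until nothing changes.

Start with: [X → P . X]
  [X → P . X] has the dot before X: add [X → . P X], [X → . c c], [X → . P X X]
  [X → . P X] has the dot before P: add [P → . /], [P → . X]
No further items can be added.

CLOSURE = { [P → . /], [P → . X], [X → . P X X], [X → . P X], [X → . c c], [X → P . X] }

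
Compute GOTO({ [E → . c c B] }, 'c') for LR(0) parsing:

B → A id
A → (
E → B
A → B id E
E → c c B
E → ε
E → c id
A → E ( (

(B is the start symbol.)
GOTO(I, 'c') = CLOSURE({ [A → αX.β] : [A → α.Xβ] ∈ I, X = 'c' })

Items with dot before 'c', with the dot advanced:
  [E → . c c B] → [E → c . c B]
Closure adds nothing (no advanced item has the dot before a non-terminal).

GOTO = { [E → c . c B] }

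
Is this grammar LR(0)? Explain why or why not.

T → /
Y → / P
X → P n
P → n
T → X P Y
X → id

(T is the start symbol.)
Yes, the grammar is LR(0)

A grammar is LR(0) if no state in the canonical LR(0) collection has:
  - both a shift item (dot before a terminal) and a complete item (shift-reduce conflict), or
  - two or more complete items (reduce-reduce conflict; the accept item [T' → T .] counts as a complete item here).

Augment with T' → T and build the canonical LR(0) collection (I0 = CLOSURE({[T' → . T]}), then GOTO on every symbol after a dot until no new states appear). It has 12 states:
  I0: { [P → . n], [T → . /], [T → . X P Y], [T' → . T], [X → . P n], [X → . id] }  — shift
  I1: { [T → / .] }  — reduce
  I2: { [X → P . n] }  — shift
  I3: { [T' → T .] }  — accept
  I4: { [P → . n], [T → X . P Y] }  — shift
  I5: { [X → id .] }  — reduce
  I6: { [P → n .] }  — reduce
  I7: { [T → X P . Y], [Y → . / P] }  — shift
  I8: { [P → . n], [Y → / . P] }  — shift
  I9: { [T → X P Y .] }  — reduce
  I10: { [Y → / P .] }  — reduce
  I11: { [X → P n .] }  — reduce

Every state is either a pure shift/goto state or contains exactly one complete item and nothing to shift — no conflicts. The grammar is LR(0).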